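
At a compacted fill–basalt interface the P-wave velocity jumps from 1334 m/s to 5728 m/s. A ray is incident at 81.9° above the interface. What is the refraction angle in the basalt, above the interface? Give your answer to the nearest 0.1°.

52.8°

Convert to the normal: θ₁ = 90° − 81.9° = 8.1°.
Snell's law: sin θ₂ = (V₂/V₁)·sin θ₁ = (5728/1334)·sin 8.1° = 0.6050.
θ₂ = sin⁻¹(0.6050) = 37.23° (from vertical).
From the interface: 90° − 37.23° = 52.77°.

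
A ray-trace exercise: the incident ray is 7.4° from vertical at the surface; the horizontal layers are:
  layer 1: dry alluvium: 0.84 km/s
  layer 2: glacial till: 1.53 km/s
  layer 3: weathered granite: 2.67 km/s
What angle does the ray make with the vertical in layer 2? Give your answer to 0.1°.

Snell's law across each interface conserves sin θ / V, so sin θ_2 = V_2·sin θ₁/V₁.
sin θ_2 = 1.53 × sin 7.4° / 0.84 = 0.2346.
θ_2 = 13.57° from the vertical.

13.6°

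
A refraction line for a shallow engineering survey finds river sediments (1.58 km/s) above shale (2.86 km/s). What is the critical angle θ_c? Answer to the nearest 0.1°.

33.5°

At critical incidence the refracted ray runs along the interface (θ₂ = 90°), so sin θ_c = V₁/V₂.
θ_c = arcsin(1.58/2.86) = arcsin 0.5524 = 33.54°.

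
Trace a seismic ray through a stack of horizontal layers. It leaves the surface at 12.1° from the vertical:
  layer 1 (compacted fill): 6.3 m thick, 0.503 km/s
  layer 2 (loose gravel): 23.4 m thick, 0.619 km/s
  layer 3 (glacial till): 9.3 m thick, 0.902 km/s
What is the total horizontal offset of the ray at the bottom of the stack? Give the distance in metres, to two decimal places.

Apply Snell's law at each interface; in layer i the horizontal offset is hᵢ·tan θᵢ.
Layer 1: θ = 12.10°; offset = 6.3·tan 12.10° = 1.3506 m.
Layer 2: sin θ = 0.619·sin 12.1°/0.503 = 0.2580, θ = 14.95°; offset = 23.4·tan 14.95° = 6.2477 m.
Layer 3: sin θ = 0.902·sin 12.1°/0.503 = 0.3759, θ = 22.08°; offset = 9.3·tan 22.08° = 3.7725 m.
Summing the layer offsets gives 11.3708 m.

11.37 m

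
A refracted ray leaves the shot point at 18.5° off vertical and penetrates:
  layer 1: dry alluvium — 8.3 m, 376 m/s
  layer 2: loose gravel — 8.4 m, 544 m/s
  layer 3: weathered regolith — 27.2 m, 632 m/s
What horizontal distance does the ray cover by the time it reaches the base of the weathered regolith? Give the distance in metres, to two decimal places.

Ray parameter p = sin 18.5° / 376 m/s = 8.4390e-04 s/m.
Layer 1: θ = 18.50°; offset = 8.3·tan 18.50° = 2.7771 m.
Layer 2: sin θ = p·544 = 0.4591 → θ = 27.33°; offset = 8.4·tan 27.33° = 4.3407 m.
Layer 3: sin θ = p·632 = 0.5333 → θ = 32.23°; offset = 27.2·tan 32.23° = 17.1497 m.
Σ offsets = 24.2675 m.

24.27 m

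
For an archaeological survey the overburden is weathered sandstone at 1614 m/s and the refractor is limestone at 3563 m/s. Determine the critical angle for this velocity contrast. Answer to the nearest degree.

27°

At critical incidence the refracted ray runs along the interface (θ₂ = 90°), so sin θ_c = V₁/V₂.
θ_c = arcsin(1614/3563) = arcsin 0.4530 = 26.94°.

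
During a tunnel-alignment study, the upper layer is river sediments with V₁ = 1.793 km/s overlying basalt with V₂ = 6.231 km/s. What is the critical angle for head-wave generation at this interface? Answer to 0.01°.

Critical incidence: sin θ_c = V₁/V₂ = 1.793/6.231 = 0.2878.
θ_c = arcsin 0.2878 = 16.72°.

16.72°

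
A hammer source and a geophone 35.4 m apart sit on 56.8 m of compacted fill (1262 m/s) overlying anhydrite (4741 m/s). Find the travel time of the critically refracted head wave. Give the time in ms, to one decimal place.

94.2 ms

t = x/V₂ + 2h·√(V₂²−V₁²)/(V₁V₂).
√(V₂²−V₁²) = √(4741²−1262²) = 4569.9 m/s; delay term = 2·56.8·4569.9/(1262·4741) = 0.08677 s.
t = 35.4/4741 + 0.08677 = 0.09423 s.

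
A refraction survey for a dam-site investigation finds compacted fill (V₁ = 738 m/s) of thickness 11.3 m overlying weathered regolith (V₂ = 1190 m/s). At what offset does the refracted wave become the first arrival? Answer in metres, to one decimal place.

46.7 m

θ_c = arcsin(738/1190) = 38.33°, so cos θ_c = 0.7845 and tᵢ = 2h cos θ_c/V₁ = 0.0240 s.
At crossover x/V₁ = x/V₂ + tᵢ ⇒ x = tᵢ/(1/V₁ − 1/V₂) = 0.02402/(1.3550e-03 − 8.4034e-04) = 46.68 m.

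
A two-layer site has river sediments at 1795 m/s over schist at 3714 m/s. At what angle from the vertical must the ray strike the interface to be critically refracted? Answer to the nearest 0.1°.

Critical incidence: sin θ_c = V₁/V₂ = 1795/3714 = 0.4833.
θ_c = arcsin 0.4833 = 28.90°.

28.9°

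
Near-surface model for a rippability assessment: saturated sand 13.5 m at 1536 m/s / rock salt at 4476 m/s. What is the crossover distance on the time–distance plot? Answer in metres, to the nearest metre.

x_cross = 2h·√((V₂+V₁)/(V₂−V₁)).
(V₂+V₁)/(V₂−V₁) = (4476+1536)/(4476−1536) = 2.0449; √ = 1.4300.
x_cross = 2·13.5·1.4300 = 38.61 m.

39 m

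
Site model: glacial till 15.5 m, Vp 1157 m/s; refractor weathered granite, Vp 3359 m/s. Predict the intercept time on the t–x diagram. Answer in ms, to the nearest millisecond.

25 ms

θ_c = arcsin(V₁/V₂) = arcsin(1157/3359) = 20.15°; cos θ_c = 0.9388.
tᵢ = 2h·cos θ_c / V₁ = 2·15.5·0.9388 / 1157 = 0.02515 s.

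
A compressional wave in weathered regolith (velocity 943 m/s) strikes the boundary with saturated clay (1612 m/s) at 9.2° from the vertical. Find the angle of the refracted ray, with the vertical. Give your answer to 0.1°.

sin θ₁/V₁ = sin θ₂/V₂ ⇒ sin θ₂ = 1612·sin 9.2°/943 = 1612·0.1599/943 = 0.2733.
θ₂ = arcsin 0.2733 = 15.86° from the normal.

15.9°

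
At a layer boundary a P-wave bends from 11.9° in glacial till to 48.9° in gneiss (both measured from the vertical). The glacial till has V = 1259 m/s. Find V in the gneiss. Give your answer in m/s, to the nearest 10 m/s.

sin 11.9° = 0.2062; sin 48.9° = 0.7536.
V₂ = V₁·(sin θ₂/sin θ₁) = 1259·(0.7536/0.2062) = 4600.96 m/s.

4600 m/s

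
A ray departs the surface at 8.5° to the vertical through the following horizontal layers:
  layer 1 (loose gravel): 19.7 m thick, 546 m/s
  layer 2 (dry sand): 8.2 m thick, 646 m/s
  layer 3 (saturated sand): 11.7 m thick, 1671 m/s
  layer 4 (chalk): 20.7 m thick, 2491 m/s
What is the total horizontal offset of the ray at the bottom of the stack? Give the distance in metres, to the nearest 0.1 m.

Apply Snell's law at each interface; in layer i the horizontal offset is hᵢ·tan θᵢ.
Layer 1: θ = 8.50°; offset = 19.7·tan 8.50° = 2.944 m.
Layer 2: sin θ = 646·sin 8.5°/546 = 0.1749, θ = 10.07°; offset = 8.2·tan 10.07° = 1.456 m.
Layer 3: sin θ = 1671·sin 8.5°/546 = 0.4524, θ = 26.90°; offset = 11.7·tan 26.90° = 5.935 m.
Layer 4: sin θ = 2491·sin 8.5°/546 = 0.6743, θ = 42.40°; offset = 20.7·tan 42.40° = 18.904 m.
Total horizontal offset = 29.239 m.

29.2 m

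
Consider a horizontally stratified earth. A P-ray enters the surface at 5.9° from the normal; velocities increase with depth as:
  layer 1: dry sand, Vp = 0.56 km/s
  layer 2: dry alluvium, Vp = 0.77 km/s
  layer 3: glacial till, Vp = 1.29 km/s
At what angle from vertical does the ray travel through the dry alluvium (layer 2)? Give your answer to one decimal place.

8.1°

Ray parameter p = sin 5.9° / 0.56 = 1.8356e-01 s/km.
sin θ_2 = p·V_2 = 1.8356e-01 × 0.77 = 0.1413.
θ_2 = arcsin 0.1413 = 8.13°.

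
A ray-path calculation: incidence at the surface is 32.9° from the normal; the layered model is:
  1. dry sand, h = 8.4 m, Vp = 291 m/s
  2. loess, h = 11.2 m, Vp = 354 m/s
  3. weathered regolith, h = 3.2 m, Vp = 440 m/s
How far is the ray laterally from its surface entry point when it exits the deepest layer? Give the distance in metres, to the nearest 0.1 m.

Apply Snell's law at each interface; in layer i the horizontal offset is hᵢ·tan θᵢ.
Layer 1: θ = 32.90°; offset = 8.4·tan 32.90° = 5.434 m.
Layer 2: sin θ = 354·sin 32.9°/291 = 0.6608, θ = 41.36°; offset = 11.2·tan 41.36° = 9.860 m.
Layer 3: sin θ = 440·sin 32.9°/291 = 0.8213, θ = 55.21°; offset = 3.2·tan 55.21° = 4.607 m.
Summing the layer offsets gives 19.901 m.

19.9 m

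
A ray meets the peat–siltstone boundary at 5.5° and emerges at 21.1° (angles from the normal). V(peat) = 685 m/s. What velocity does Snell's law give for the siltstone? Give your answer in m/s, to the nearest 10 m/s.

Snell's law: sin 5.5°/V₁ = sin 21.1°/V₂.
V₂ = V₁·sin 21.1°/sin 5.5° = 685 × 3.7560 = 2572.86 m/s.

2570 m/s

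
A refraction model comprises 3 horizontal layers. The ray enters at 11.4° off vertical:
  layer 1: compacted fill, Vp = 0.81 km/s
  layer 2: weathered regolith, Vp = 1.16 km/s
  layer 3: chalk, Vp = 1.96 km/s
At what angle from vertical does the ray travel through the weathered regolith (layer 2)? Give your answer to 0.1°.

16.4°

Ray parameter p = sin 11.4° / 0.81 = 2.4402e-01 s/km.
sin θ_2 = p·V_2 = 2.4402e-01 × 1.16 = 0.2831.
θ_2 = 16.44° from the vertical.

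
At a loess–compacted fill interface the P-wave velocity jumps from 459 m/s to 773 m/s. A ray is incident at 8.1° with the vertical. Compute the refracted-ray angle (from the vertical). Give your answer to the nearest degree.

14°

sin θ₁/V₁ = sin θ₂/V₂ ⇒ sin θ₂ = 773·sin 8.1°/459 = 773·0.1409/459 = 0.2373.
θ₂ = sin⁻¹(0.2373) = 13.73° (from vertical).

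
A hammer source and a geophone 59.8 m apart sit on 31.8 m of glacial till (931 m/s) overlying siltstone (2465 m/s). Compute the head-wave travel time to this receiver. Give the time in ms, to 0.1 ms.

87.5 ms

t = x/V₂ + 2h·√(V₂²−V₁²)/(V₁V₂).
√(V₂²−V₁²) = √(2465²−931²) = 2282.4 m/s; delay term = 2·31.8·2282.4/(931·2465) = 0.06325 s.
t = 59.8/2465 + 0.06325 = 0.08751 s.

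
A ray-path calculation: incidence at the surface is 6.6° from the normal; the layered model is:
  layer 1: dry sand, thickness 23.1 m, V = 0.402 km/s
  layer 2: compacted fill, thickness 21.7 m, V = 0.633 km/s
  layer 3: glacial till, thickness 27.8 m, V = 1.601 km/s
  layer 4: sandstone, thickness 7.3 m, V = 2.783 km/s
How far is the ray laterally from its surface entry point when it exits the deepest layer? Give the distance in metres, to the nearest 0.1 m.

30.6 m

Apply Snell's law at each interface; in layer i the horizontal offset is hᵢ·tan θᵢ.
Layer 1: θ = 6.60°; offset = 23.1·tan 6.60° = 2.673 m.
Layer 2: sin θ = 0.633·sin 6.6°/0.402 = 0.1810, θ = 10.43°; offset = 21.7·tan 10.43° = 3.993 m.
Layer 3: sin θ = 1.601·sin 6.6°/0.402 = 0.4577, θ = 27.24°; offset = 27.8·tan 27.24° = 14.313 m.
Layer 4: sin θ = 2.783·sin 6.6°/0.402 = 0.7957, θ = 52.72°; offset = 7.3·tan 52.72° = 9.590 m.
Σ offsets = 30.569 m.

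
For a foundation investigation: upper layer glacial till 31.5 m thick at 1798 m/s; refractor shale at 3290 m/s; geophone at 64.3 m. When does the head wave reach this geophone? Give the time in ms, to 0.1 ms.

θ_c = arcsin(V₁/V₂) = arcsin(1798/3290) = 33.13°, cos θ_c = 0.8375.
Intercept time tᵢ = 2h cos θ_c / V₁ = 2·31.5·0.8375/1798 = 0.02934 s.
t = x/V₂ + tᵢ = 64.3/3290 + 0.02934 = 0.04889 s.

48.9 ms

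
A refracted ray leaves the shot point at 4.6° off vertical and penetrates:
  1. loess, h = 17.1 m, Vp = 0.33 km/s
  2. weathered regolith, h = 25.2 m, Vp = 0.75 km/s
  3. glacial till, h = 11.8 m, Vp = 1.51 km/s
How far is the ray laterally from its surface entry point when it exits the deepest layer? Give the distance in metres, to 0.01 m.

10.70 m

Ray parameter p = sin 4.6° / 0.33 km/s = 2.4303e-01 s/km.
Layer 1: θ = 4.60°; offset = 17.1·tan 4.60° = 1.3758 m.
Layer 2: sin θ = p·0.75 = 0.1823 → θ = 10.50°; offset = 25.2·tan 10.50° = 4.6715 m.
Layer 3: sin θ = p·1.51 = 0.3670 → θ = 21.53°; offset = 11.8·tan 21.53° = 4.6550 m.
Summing the layer offsets gives 10.7023 m.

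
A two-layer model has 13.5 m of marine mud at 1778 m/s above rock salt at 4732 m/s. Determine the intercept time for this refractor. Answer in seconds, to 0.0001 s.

0.0141 s

θ_c = arcsin(V₁/V₂) = arcsin(1778/4732) = 22.07°; cos θ_c = 0.9267.
tᵢ = 2h·cos θ_c / V₁ = 2·13.5·0.9267 / 1778 = 0.01407 s.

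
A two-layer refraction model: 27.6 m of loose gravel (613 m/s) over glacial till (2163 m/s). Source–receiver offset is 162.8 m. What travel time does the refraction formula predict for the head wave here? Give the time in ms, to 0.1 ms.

t = x/V₂ + 2h·√(V₂²−V₁²)/(V₁V₂).
√(V₂²−V₁²) = √(2163²−613²) = 2074.3 m/s; delay term = 2·27.6·2074.3/(613·2163) = 0.08636 s.
t = 162.8/2163 + 0.08636 = 0.16162 s.

161.6 ms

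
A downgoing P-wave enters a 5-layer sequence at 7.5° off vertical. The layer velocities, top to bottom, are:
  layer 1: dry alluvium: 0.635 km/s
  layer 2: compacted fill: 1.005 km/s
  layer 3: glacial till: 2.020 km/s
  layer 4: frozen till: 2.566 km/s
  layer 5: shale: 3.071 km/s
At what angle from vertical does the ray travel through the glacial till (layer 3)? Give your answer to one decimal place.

24.5°

Snell's law across each interface conserves sin θ / V, so sin θ_3 = V_3·sin θ₁/V₁.
sin θ_3 = 2.020 × sin 7.5° / 0.635 = 0.4152.
θ_3 = arcsin 0.4152 = 24.53°.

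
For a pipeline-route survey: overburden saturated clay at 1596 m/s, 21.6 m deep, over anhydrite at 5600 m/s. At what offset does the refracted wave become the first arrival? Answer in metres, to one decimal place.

57.9 m

θ_c = arcsin(1596/5600) = 16.56°, so cos θ_c = 0.9585 and tᵢ = 2h cos θ_c/V₁ = 0.0259 s.
At crossover x/V₁ = x/V₂ + tᵢ ⇒ x = tᵢ/(1/V₁ − 1/V₂) = 0.02595/(6.2657e-04 − 1.7857e-04) = 57.91 m.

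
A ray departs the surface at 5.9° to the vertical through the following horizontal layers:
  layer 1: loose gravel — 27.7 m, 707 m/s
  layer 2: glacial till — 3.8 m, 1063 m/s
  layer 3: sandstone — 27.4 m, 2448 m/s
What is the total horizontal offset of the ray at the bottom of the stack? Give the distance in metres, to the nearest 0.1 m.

p = sin θ₁/V₁ = sin 5.9°/707 = 1.4539e-04 s/m is conserved through the stack.
Layer 1: θ = 5.90°; offset = 27.7·tan 5.90° = 2.863 m.
Layer 2: sin θ = p·1063 = 0.1546 → θ = 8.89°; offset = 3.8·tan 8.89° = 0.594 m.
Layer 3: sin θ = p·2448 = 0.3559 → θ = 20.85°; offset = 27.4·tan 20.85° = 10.436 m.
Σ offsets = 13.893 m.

13.9 m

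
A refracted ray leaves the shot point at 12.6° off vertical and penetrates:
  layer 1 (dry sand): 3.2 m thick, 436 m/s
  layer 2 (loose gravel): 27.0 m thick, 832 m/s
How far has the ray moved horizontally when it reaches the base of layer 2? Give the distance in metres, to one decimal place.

13.1 m

Ray parameter p = sin 12.6° / 436 m/s = 5.0033e-04 s/m.
Layer 1: θ = 12.60°; offset = 3.2·tan 12.60° = 0.715 m.
Layer 2: sin θ = p·832 = 0.4163 → θ = 24.60°; offset = 27.0·tan 24.60° = 12.361 m.
Σ offsets = 13.077 m.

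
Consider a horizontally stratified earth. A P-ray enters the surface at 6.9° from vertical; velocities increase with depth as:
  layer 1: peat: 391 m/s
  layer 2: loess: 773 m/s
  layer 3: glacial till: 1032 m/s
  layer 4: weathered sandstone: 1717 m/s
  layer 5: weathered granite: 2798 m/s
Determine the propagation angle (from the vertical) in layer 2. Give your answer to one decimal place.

Ray parameter p = sin 6.9° / 391 = 3.0726e-04 s/m.
sin θ_2 = p·V_2 = 3.0726e-04 × 773 = 0.2375.
θ_2 = arcsin 0.2375 = 13.74°.

13.7°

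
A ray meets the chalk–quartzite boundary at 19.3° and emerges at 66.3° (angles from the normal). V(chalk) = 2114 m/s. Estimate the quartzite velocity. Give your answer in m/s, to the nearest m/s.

Snell's law: sin 19.3°/V₁ = sin 66.3°/V₂.
V₂ = V₁·sin 66.3°/sin 19.3° = 2114 × 2.7704 = 5856.66 m/s.

5857 m/s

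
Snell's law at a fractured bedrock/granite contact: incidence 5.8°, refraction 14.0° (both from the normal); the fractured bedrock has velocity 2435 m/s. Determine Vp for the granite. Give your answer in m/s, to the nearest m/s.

sin 5.8° = 0.1011; sin 14.0° = 0.2419.
V₂ = V₁·(sin θ₂/sin θ₁) = 2435·(0.2419/0.1011) = 5829.22 m/s.

5829 m/s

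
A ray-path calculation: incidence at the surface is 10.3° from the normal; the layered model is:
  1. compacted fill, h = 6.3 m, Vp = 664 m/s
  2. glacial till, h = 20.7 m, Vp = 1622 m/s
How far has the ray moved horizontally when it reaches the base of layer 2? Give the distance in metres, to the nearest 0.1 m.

11.2 m

Ray parameter p = sin 10.3° / 664 m/s = 2.6928e-04 s/m.
Layer 1: θ = 10.30°; offset = 6.3·tan 10.30° = 1.145 m.
Layer 2: sin θ = p·1622 = 0.4368 → θ = 25.90°; offset = 20.7·tan 25.90° = 10.051 m.
Summing the layer offsets gives 11.195 m.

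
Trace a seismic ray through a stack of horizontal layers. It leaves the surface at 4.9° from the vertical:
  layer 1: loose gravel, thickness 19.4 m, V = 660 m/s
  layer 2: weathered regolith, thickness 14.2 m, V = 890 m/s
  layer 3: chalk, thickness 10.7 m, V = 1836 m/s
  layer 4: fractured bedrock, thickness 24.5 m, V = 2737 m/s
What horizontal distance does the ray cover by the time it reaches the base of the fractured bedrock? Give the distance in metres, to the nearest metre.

15 m

Ray parameter p = sin 4.9° / 660 m/s = 1.2942e-04 s/m.
Layer 1: θ = 4.90°; offset = 19.4·tan 4.90° = 1.663 m.
Layer 2: sin θ = p·890 = 0.1152 → θ = 6.61°; offset = 14.2·tan 6.61° = 1.647 m.
Layer 3: sin θ = p·1836 = 0.2376 → θ = 13.75°; offset = 10.7·tan 13.75° = 2.617 m.
Layer 4: sin θ = p·2737 = 0.3542 → θ = 20.75°; offset = 24.5·tan 20.75° = 9.280 m.
Σ offsets = 15.207 m.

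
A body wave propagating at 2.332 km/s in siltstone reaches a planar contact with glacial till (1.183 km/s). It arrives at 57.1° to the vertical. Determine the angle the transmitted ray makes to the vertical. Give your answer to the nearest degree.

25°

Snell's law: sin θ₂ = (V₂/V₁)·sin θ₁ = (1.183/2.332)·sin 57.1° = 0.4259.
θ₂ = arcsin 0.4259 = 25.21° from the normal.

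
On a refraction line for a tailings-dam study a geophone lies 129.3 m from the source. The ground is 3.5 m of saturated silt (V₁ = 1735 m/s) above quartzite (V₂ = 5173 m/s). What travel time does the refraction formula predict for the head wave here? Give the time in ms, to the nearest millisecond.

t = x/V₂ + 2h·√(V₂²−V₁²)/(V₁V₂).
√(V₂²−V₁²) = √(5173²−1735²) = 4873.4 m/s; delay term = 2·3.5·4873.4/(1735·5173) = 0.00380 s.
t = 129.3/5173 + 0.00380 = 0.02880 s.

29 ms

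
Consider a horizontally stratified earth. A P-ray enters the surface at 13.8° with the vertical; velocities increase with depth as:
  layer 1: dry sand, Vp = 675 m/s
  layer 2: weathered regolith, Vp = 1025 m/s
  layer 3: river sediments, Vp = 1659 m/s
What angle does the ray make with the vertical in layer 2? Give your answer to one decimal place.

Snell's law across each interface conserves sin θ / V, so sin θ_2 = V_2·sin θ₁/V₁.
sin θ_2 = 1025 × sin 13.8° / 675 = 0.3622.
θ_2 = 21.24° from the vertical.

21.2°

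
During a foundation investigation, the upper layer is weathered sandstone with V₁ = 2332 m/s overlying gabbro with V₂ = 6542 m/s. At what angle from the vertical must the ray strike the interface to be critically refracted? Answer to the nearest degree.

21°

At critical incidence the refracted ray runs along the interface (θ₂ = 90°), so sin θ_c = V₁/V₂.
θ_c = arcsin(2332/6542) = arcsin 0.3565 = 20.88°.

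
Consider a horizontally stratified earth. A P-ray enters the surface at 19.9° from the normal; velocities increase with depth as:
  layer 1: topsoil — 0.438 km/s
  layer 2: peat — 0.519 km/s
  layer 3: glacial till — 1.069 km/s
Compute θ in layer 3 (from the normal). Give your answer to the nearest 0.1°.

Ray parameter p = sin 19.9° / 0.438 = 7.7712e-01 s/km.
sin θ_3 = p·V_3 = 7.7712e-01 × 1.069 = 0.8307.
θ_3 = arcsin 0.8307 = 56.18°.

56.2°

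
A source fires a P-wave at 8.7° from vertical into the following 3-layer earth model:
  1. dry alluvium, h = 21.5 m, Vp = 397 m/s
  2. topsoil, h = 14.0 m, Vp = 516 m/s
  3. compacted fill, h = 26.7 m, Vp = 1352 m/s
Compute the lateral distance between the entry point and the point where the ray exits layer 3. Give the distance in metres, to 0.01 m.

p = sin θ₁/V₁ = sin 8.7°/397 = 3.8101e-04 s/m is conserved through the stack.
Layer 1: θ = 8.70°; offset = 21.5·tan 8.70° = 3.2900 m.
Layer 2: sin θ = p·516 = 0.1966 → θ = 11.34°; offset = 14.0·tan 11.34° = 2.8072 m.
Layer 3: sin θ = p·1352 = 0.5151 → θ = 31.01°; offset = 26.7·tan 31.01° = 16.0467 m.
Σ offsets = 22.1438 m.

22.14 m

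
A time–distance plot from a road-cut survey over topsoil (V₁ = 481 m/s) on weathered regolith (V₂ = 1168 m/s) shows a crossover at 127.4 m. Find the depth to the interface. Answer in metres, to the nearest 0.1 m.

41.1 m

h = (x_cross/2)·√((V₂−V₁)/(V₂+V₁)).
(V₂−V₁)/(V₂+V₁) = (1168−481)/(1168+481) = 0.4166; √ = 0.6455.
h = (127.4/2)·0.6455 = 41.12 m.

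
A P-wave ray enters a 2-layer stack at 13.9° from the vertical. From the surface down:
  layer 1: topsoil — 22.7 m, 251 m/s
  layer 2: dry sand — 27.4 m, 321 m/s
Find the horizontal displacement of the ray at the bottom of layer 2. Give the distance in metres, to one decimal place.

Apply Snell's law at each interface; in layer i the horizontal offset is hᵢ·tan θᵢ.
Layer 1: θ = 13.90°; offset = 22.7·tan 13.90° = 5.618 m.
Layer 2: sin θ = 321·sin 13.9°/251 = 0.3072, θ = 17.89°; offset = 27.4·tan 17.89° = 8.846 m.
Σ offsets = 14.463 m.

14.5 m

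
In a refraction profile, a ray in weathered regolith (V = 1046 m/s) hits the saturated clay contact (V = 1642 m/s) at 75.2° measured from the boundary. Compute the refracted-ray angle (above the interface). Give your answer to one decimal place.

66.4°

Convert to the normal: θ₁ = 90° − 75.2° = 14.8°.
Snell's law: sin θ₂ = (V₂/V₁)·sin θ₁ = (1642/1046)·sin 14.8° = 0.4010.
θ₂ = sin⁻¹(0.4010) = 23.64° (from vertical).
From the interface: 90° − 23.64° = 66.36°.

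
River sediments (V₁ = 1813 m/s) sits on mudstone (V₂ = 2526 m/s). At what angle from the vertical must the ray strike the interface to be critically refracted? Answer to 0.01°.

Critical incidence: sin θ_c = V₁/V₂ = 1813/2526 = 0.7177.
θ_c = arcsin 0.7177 = 45.87°.

45.87°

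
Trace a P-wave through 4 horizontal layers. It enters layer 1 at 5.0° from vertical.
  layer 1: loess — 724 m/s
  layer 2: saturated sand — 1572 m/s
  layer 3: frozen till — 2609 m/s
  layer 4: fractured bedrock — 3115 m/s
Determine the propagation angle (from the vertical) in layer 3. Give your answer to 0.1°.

Ray parameter p = sin 5.0° / 724 = 1.2038e-04 s/m.
sin θ_3 = p·V_3 = 1.2038e-04 × 2609 = 0.3141.
θ_3 = 18.30° from the vertical.

18.3°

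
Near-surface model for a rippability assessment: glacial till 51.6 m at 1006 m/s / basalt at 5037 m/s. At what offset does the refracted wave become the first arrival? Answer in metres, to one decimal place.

126.4 m

x_cross = 2h·√((V₂+V₁)/(V₂−V₁)).
(V₂+V₁)/(V₂−V₁) = (5037+1006)/(5037−1006) = 1.4991; √ = 1.2244.
x_cross = 2·51.6·1.2244 = 126.36 m.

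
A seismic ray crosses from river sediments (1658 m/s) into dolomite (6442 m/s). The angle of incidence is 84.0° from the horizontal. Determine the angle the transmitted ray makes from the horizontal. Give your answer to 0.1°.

Angle from the normal: 90° − 84.0° = 6.0°.
sin θ₁/V₁ = sin θ₂/V₂ ⇒ sin θ₂ = 6442·sin 6.0°/1658 = 6442·0.1045/1658 = 0.4061.
θ₂ = sin⁻¹(0.4061) = 23.96° (from vertical).
From the interface: 90° − 23.96° = 66.04°.

66.0°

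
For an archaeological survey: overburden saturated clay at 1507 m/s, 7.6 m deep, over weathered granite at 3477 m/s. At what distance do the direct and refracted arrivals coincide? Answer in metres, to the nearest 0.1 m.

24.2 m

θ_c = arcsin(1507/3477) = 25.68°, so cos θ_c = 0.9012 and tᵢ = 2h cos θ_c/V₁ = 0.0091 s.
At crossover x/V₁ = x/V₂ + tᵢ ⇒ x = tᵢ/(1/V₁ − 1/V₂) = 0.00909/(6.6357e-04 − 2.8760e-04) = 24.18 m.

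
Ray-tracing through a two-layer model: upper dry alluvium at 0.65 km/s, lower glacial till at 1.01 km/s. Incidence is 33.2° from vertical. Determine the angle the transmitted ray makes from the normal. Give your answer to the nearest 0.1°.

Snell's law: sin θ₂ = (V₂/V₁)·sin θ₁ = (1.01/0.65)·sin 33.2° = 0.8508.
θ₂ = sin⁻¹(0.8508) = 58.30° (from vertical).

58.3°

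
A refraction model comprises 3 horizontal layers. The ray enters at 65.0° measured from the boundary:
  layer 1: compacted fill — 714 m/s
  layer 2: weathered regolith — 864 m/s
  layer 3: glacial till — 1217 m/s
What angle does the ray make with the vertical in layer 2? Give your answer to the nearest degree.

From the normal: θ₁ = 90° − 65.0° = 25.0°.
Ray parameter p = sin 25.0° / 714 = 5.9190e-04 s/m.
sin θ_2 = p·V_2 = 5.9190e-04 × 864 = 0.5114.
θ_2 = arcsin 0.5114 = 30.76°.

31°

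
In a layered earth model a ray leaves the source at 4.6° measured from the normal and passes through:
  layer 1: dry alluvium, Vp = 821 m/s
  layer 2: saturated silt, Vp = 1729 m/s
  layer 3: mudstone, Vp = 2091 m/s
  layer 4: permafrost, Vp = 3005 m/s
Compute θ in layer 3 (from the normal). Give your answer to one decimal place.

11.8°

Snell's law across each interface conserves sin θ / V, so sin θ_3 = V_3·sin θ₁/V₁.
sin θ_3 = 2091 × sin 4.6° / 821 = 0.2043.
θ_3 = 11.79° from the vertical.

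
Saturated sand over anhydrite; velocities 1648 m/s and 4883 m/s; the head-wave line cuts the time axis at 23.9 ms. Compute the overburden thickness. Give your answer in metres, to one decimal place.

θ_c = arcsin(1648/4883) = 19.72°; cos θ_c = 0.9413.
tᵢ = 2h cos θ_c/V₁ ⇒ h = tᵢ·V₁/(2 cos θ_c) = 0.0239·1648/(2·0.9413) = 20.92 m.

20.9 m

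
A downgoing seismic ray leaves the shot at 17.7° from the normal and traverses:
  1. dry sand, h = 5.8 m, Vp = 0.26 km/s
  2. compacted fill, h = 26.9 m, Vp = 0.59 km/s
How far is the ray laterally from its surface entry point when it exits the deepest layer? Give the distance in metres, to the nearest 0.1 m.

p = sin θ₁/V₁ = sin 17.7°/0.26 = 1.1694e+00 s/km is conserved through the stack.
Layer 1: θ = 17.70°; offset = 5.8·tan 17.70° = 1.851 m.
Layer 2: sin θ = p·0.59 = 0.6899 → θ = 43.62°; offset = 26.9·tan 43.62° = 25.638 m.
Summing the layer offsets gives 27.489 m.

27.5 m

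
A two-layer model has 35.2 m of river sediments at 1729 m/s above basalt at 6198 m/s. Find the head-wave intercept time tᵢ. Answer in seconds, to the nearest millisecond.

tᵢ = 2h·√(V₂²−V₁²)/(V₁V₂).
√(V₂²−V₁²) = √(6198²−1729²) = 5952.0 m/s.
tᵢ = 2·35.2·5952.0/(1729·6198) = 0.03910 s.

0.039 s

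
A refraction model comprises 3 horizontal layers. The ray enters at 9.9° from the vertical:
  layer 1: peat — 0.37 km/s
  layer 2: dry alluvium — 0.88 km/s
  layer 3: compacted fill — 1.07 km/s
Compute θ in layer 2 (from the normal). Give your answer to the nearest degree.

24°

Snell's law across each interface conserves sin θ / V, so sin θ_2 = V_2·sin θ₁/V₁.
sin θ_2 = 0.88 × sin 9.9° / 0.37 = 0.4089.
θ_2 = arcsin 0.4089 = 24.14°.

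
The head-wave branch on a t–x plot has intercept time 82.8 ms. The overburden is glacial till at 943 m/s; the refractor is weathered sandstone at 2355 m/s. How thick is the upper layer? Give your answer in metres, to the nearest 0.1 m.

42.6 m

θ_c = arcsin(943/2355) = 23.60°; cos θ_c = 0.9163.
tᵢ = 2h cos θ_c/V₁ ⇒ h = tᵢ·V₁/(2 cos θ_c) = 0.0828·943/(2·0.9163) = 42.60 m.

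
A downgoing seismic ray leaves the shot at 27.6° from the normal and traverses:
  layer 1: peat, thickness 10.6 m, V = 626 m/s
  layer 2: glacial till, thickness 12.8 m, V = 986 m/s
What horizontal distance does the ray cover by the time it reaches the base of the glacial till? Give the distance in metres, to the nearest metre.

19 m

p = sin θ₁/V₁ = sin 27.6°/626 = 7.4009e-04 s/m is conserved through the stack.
Layer 1: θ = 27.60°; offset = 10.6·tan 27.60° = 5.542 m.
Layer 2: sin θ = p·986 = 0.7297 → θ = 46.86°; offset = 12.8·tan 46.86° = 13.661 m.
Summing the layer offsets gives 19.203 m.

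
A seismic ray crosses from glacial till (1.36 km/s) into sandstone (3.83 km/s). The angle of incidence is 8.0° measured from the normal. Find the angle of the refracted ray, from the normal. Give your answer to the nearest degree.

23°

sin θ₁/V₁ = sin θ₂/V₂ ⇒ sin θ₂ = 3.83·sin 8.0°/1.36 = 3.83·0.1392/1.36 = 0.3919.
θ₂ = arcsin 0.3919 = 23.08° from the normal.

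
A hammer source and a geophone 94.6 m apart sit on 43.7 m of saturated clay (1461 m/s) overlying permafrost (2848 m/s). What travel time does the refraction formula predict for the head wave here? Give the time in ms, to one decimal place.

84.6 ms

t = x/V₂ + 2h·√(V₂²−V₁²)/(V₁V₂).
√(V₂²−V₁²) = √(2848²−1461²) = 2444.7 m/s; delay term = 2·43.7·2444.7/(1461·2848) = 0.05135 s.
t = 94.6/2848 + 0.05135 = 0.08457 s.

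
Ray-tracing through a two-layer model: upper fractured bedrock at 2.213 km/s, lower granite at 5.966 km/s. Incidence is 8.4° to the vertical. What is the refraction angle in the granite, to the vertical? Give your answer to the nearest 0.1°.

Snell's law: sin θ₂ = (V₂/V₁)·sin θ₁ = (5.966/2.213)·sin 8.4° = 0.3938.
θ₂ = arcsin 0.3938 = 23.19° from the normal.

23.2°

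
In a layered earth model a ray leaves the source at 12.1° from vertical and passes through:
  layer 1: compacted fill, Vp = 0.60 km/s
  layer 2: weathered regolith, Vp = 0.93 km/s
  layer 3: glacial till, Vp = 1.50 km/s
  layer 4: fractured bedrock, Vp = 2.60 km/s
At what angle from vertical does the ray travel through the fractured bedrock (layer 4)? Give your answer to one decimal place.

65.3°

Snell's law across each interface conserves sin θ / V, so sin θ_4 = V_4·sin θ₁/V₁.
sin θ_4 = 2.60 × sin 12.1° / 0.60 = 0.9083.
θ_4 = arcsin 0.9083 = 65.28°.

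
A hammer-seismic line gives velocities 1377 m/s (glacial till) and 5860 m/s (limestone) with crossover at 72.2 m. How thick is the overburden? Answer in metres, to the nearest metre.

h = (x_cross/2)·√((V₂−V₁)/(V₂+V₁)).
(V₂−V₁)/(V₂+V₁) = (5860−1377)/(5860+1377) = 0.6195; √ = 0.7871.
h = (72.2/2)·0.7871 = 28.41 m.

28 m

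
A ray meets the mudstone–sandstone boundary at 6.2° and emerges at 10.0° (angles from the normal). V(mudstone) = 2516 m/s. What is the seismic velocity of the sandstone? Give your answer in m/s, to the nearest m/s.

4045 m/s

sin 6.2° = 0.1080; sin 10.0° = 0.1736.
V₂ = V₁·(sin θ₂/sin θ₁) = 2516·(0.1736/0.1080) = 4045.38 m/s.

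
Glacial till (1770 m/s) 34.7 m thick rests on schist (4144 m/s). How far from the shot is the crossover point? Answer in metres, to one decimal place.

109.5 m

θ_c = arcsin(1770/4144) = 25.29°, so cos θ_c = 0.9042 and tᵢ = 2h cos θ_c/V₁ = 0.0355 s.
At crossover x/V₁ = x/V₂ + tᵢ ⇒ x = tᵢ/(1/V₁ − 1/V₂) = 0.03545/(5.6497e-04 − 2.4131e-04) = 109.54 m.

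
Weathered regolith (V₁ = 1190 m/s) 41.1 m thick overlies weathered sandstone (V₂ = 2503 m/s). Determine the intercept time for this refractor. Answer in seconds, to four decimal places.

0.0608 s

θ_c = arcsin(V₁/V₂) = arcsin(1190/2503) = 28.39°; cos θ_c = 0.8798.
tᵢ = 2h·cos θ_c / V₁ = 2·41.1·0.8798 / 1190 = 0.06077 s.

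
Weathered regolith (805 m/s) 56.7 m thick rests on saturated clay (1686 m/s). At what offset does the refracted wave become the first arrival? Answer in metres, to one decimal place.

θ_c = arcsin(805/1686) = 28.52°, so cos θ_c = 0.8787 and tᵢ = 2h cos θ_c/V₁ = 0.1238 s.
At crossover x/V₁ = x/V₂ + tᵢ ⇒ x = tᵢ/(1/V₁ − 1/V₂) = 0.12378/(1.2422e-03 − 5.9312e-04) = 190.68 m.

190.7 m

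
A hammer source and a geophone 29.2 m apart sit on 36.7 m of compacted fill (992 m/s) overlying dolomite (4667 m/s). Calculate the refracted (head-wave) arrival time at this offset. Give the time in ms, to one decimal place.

78.6 ms

θ_c = arcsin(V₁/V₂) = arcsin(992/4667) = 12.27°, cos θ_c = 0.9771.
Intercept time tᵢ = 2h cos θ_c / V₁ = 2·36.7·0.9771/992 = 0.07230 s.
t = x/V₂ + tᵢ = 29.2/4667 + 0.07230 = 0.07856 s.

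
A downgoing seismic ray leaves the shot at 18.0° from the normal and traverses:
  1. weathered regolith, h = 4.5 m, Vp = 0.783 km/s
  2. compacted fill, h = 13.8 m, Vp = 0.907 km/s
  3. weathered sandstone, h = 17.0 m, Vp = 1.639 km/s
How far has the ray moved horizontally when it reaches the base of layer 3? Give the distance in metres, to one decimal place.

21.2 m

p = sin θ₁/V₁ = sin 18.0°/0.783 = 3.9466e-01 s/km is conserved through the stack.
Layer 1: θ = 18.00°; offset = 4.5·tan 18.00° = 1.462 m.
Layer 2: sin θ = p·0.907 = 0.3580 → θ = 20.97°; offset = 13.8·tan 20.97° = 5.290 m.
Layer 3: sin θ = p·1.639 = 0.6468 → θ = 40.30°; offset = 17.0·tan 40.30° = 14.419 m.
Σ offsets = 21.172 m.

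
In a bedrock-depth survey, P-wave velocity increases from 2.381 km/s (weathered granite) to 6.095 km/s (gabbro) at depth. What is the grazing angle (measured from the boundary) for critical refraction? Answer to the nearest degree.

At critical incidence the refracted ray runs along the interface (θ₂ = 90°), so sin θ_c = V₁/V₂.
θ_c = arcsin(2.381/6.095) = arcsin 0.3906 = 22.99°.
Measured from the interface: 90° − 22.99° = 67.01°.

67°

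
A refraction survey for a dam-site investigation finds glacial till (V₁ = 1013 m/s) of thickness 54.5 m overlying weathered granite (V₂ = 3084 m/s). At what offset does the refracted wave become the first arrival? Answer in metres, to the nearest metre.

153 m

x_cross = 2h·√((V₂+V₁)/(V₂−V₁)).
(V₂+V₁)/(V₂−V₁) = (3084+1013)/(3084−1013) = 1.9783; √ = 1.4065.
x_cross = 2·54.5·1.4065 = 153.31 m.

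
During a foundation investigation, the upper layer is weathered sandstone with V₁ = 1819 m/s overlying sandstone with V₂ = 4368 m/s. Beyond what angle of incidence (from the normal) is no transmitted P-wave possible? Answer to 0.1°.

At critical incidence the refracted ray runs along the interface (θ₂ = 90°), so sin θ_c = V₁/V₂.
θ_c = arcsin(1819/4368) = arcsin 0.4164 = 24.61°.

24.6°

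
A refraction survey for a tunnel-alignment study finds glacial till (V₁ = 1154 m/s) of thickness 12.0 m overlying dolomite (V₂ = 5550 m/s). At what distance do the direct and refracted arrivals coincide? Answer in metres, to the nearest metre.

30 m

θ_c = arcsin(1154/5550) = 12.00°, so cos θ_c = 0.9781 and tᵢ = 2h cos θ_c/V₁ = 0.0203 s.
At crossover x/V₁ = x/V₂ + tᵢ ⇒ x = tᵢ/(1/V₁ − 1/V₂) = 0.02034/(8.6655e-04 − 1.8018e-04) = 29.64 m.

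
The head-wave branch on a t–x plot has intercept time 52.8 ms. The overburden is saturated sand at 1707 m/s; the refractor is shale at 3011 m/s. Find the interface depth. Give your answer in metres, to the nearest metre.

θ_c = arcsin(1707/3011) = 34.54°; cos θ_c = 0.8238.
tᵢ = 2h cos θ_c/V₁ ⇒ h = tᵢ·V₁/(2 cos θ_c) = 0.0528·1707/(2·0.8238) = 54.71 m.

55 m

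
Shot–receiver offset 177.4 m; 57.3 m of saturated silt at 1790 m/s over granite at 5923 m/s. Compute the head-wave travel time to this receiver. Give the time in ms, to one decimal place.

91.0 ms

θ_c = arcsin(V₁/V₂) = arcsin(1790/5923) = 17.59°, cos θ_c = 0.9532.
Intercept time tᵢ = 2h cos θ_c / V₁ = 2·57.3·0.9532/1790 = 0.06103 s.
t = x/V₂ + tᵢ = 177.4/5923 + 0.06103 = 0.09098 s.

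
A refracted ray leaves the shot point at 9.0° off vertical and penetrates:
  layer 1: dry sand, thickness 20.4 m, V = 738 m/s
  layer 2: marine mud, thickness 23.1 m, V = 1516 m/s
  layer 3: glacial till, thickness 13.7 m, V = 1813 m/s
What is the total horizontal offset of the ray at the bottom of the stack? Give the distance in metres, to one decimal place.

p = sin θ₁/V₁ = sin 9.0°/738 = 2.1197e-04 s/m is conserved through the stack.
Layer 1: θ = 9.00°; offset = 20.4·tan 9.00° = 3.231 m.
Layer 2: sin θ = p·1516 = 0.3213 → θ = 18.74°; offset = 23.1·tan 18.74° = 7.839 m.
Layer 3: sin θ = p·1813 = 0.3843 → θ = 22.60°; offset = 13.7·tan 22.60° = 5.703 m.
Σ offsets = 16.773 m.

16.8 m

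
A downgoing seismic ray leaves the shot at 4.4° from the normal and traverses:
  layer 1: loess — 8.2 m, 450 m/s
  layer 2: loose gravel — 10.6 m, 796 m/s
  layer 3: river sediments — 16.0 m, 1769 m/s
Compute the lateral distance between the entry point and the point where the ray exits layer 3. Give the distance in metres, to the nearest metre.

7 m

Ray parameter p = sin 4.4° / 450 m/s = 1.7049e-04 s/m.
Layer 1: θ = 4.40°; offset = 8.2·tan 4.40° = 0.631 m.
Layer 2: sin θ = p·796 = 0.1357 → θ = 7.80°; offset = 10.6·tan 7.80° = 1.452 m.
Layer 3: sin θ = p·1769 = 0.3016 → θ = 17.55°; offset = 16.0·tan 17.55° = 5.061 m.
Summing the layer offsets gives 7.144 m.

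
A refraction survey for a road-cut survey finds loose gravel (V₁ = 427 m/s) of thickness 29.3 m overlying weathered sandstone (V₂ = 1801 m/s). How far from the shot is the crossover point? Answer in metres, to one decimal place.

x_cross = 2h·√((V₂+V₁)/(V₂−V₁)).
(V₂+V₁)/(V₂−V₁) = (1801+427)/(1801−427) = 1.6215; √ = 1.2734.
x_cross = 2·29.3·1.2734 = 74.62 m.

74.6 m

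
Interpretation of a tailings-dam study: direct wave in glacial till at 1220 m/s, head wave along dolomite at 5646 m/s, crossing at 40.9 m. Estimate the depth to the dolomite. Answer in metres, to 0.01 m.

x_cross = 2h·√((V₂+V₁)/(V₂−V₁)) → h = x_cross / (2·√((V₂+V₁)/(V₂−V₁))).
√((V₂+V₁)/(V₂−V₁)) = √((5646+1220)/(5646−1220)) = 1.2455.
h = 40.9 / (2·1.2455) = 16.42 m.

16.42 m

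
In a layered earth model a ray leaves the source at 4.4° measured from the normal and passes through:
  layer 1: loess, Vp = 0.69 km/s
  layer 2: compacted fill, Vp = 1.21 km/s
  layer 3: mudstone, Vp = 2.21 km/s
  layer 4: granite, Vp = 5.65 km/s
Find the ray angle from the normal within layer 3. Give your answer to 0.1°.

14.2°

Ray parameter p = sin 4.4° / 0.69 = 1.1119e-01 s/km.
sin θ_3 = p·V_3 = 1.1119e-01 × 2.21 = 0.2457.
θ_3 = 14.22° from the vertical.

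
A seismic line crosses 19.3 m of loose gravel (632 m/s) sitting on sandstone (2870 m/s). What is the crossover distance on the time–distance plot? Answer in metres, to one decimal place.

48.3 m

x_cross = 2h·√((V₂+V₁)/(V₂−V₁)).
(V₂+V₁)/(V₂−V₁) = (2870+632)/(2870−632) = 1.5648; √ = 1.2509.
x_cross = 2·19.3·1.2509 = 48.29 m.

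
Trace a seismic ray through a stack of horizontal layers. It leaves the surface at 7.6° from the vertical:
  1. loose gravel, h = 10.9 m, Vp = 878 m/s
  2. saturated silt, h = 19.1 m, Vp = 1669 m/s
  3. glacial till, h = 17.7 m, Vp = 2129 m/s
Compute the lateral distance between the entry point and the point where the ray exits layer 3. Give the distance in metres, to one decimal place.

Apply Snell's law at each interface; in layer i the horizontal offset is hᵢ·tan θᵢ.
Layer 1: θ = 7.60°; offset = 10.9·tan 7.60° = 1.454 m.
Layer 2: sin θ = 1669·sin 7.6°/878 = 0.2514, θ = 14.56°; offset = 19.1·tan 14.56° = 4.961 m.
Layer 3: sin θ = 2129·sin 7.6°/878 = 0.3207, θ = 18.71°; offset = 17.7·tan 18.71° = 5.993 m.
Total horizontal offset = 12.409 m.

12.4 m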